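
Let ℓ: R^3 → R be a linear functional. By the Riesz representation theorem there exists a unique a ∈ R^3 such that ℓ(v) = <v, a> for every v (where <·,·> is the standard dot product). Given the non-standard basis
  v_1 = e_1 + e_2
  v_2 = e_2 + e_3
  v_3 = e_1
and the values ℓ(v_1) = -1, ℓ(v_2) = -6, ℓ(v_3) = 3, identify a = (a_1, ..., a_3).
a = (3, -4, -2)

Write a = (a_1, ..., a_3) in the standard basis. For each basis vector v_i, ℓ(v_i) = <v_i, a> is a linear equation in the a_j's. Collect the n equations into a matrix system V a = ℓ, where row i of V is v_i (expressed in the standard basis). Since V is invertible (lower-triangular with 1s on the diagonal, up to permutation), solve by back-substitution:
  V =
[[1, 1, 0],
 [0, 1, 1],
 [1, 0, 0]]
  V a = (-1, -6, 3)
Solving gives a = (3, -4, -2).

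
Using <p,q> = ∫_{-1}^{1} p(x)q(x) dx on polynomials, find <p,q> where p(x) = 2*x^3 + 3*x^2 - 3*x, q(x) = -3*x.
<p,q> = 18/5

Expand the product: p(x)·q(x) = -6*x^4 - 9*x^3 + 9*x^2.
∫_{-1}^{1} of each monomial x^k gives [2/(k+1) if k even, 0 if k odd]. Integrating term-by-term (or equivalently evaluating the antiderivative F(x) = -6*x^5/5 - 9*x^4/4 + 3*x^3 at the endpoints):
  F(1) − F(−1) = -9/20 − (-81/20) = 18/5.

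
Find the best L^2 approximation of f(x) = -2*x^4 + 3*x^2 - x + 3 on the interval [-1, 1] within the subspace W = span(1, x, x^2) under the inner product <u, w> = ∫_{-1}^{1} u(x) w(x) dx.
g(x) = 9*x^2/7 - x + 111/35

The best approximation g ∈ W is the orthogonal projection of f onto W. Writing g = a_0 + a_1 x + a_2 x^2, the coefficients solve the normal equations G · a = b where
  G_{ij} = <φ_i, φ_j> and b_i = <f, φ_i>, with φ_0 = 1, φ_1 = x, φ_2 = x^2.
G =
  [2, 0, 2/3]
  [0, 2/3, 0]
  [2/3, 0, 2/5],
b = (36/5, -2/3, 92/35).
Solving gives a_0 = 111/35, a_1 = -1, a_2 = 9/7, so
  g(x) = 9*x^2/7 - x + 111/35.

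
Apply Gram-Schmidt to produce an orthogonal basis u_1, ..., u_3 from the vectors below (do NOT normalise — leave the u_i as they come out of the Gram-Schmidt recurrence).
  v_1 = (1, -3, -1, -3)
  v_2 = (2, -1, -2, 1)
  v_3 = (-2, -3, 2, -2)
Orthogonal basis:
  u_1 = (1, -3, -1, -3)
  u_2 = (9/5, -2/5, -9/5, 8/5)
  u_3 = (-3/4, -7/4, 3/4, 5/4)

Apply the Gram-Schmidt recurrence
  u_1 = v_1
  u_i = v_i − Σ_{j<i} ((v_i · u_j) / (u_j · u_j)) · u_j.

Step by step this gives:
  u_1 = (1, -3, -1, -3)
  u_2 = (9/5, -2/5, -9/5, 8/5)
  u_3 = (-3/4, -7/4, 3/4, 5/4)

Orthogonality check:
  u_2 · u_1 = 0 (should be 0)
  u_3 · u_1 = 0 (should be 0)
  u_3 · u_2 = 0 (should be 0)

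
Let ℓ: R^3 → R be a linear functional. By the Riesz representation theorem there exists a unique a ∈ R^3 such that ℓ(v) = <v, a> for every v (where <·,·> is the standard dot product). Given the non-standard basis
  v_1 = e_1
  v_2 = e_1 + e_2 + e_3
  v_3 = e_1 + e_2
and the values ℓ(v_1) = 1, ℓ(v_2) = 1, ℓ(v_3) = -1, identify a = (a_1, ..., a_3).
a = (1, -2, 2)

Write a = (a_1, ..., a_3) in the standard basis. For each basis vector v_i, ℓ(v_i) = <v_i, a> is a linear equation in the a_j's. Collect the n equations into a matrix system V a = ℓ, where row i of V is v_i (expressed in the standard basis). Since V is invertible (lower-triangular with 1s on the diagonal, up to permutation), solve by back-substitution:
  V =
[[1, 0, 0],
 [1, 1, 1],
 [1, 1, 0]]
  V a = (1, 1, -1)
Solving gives a = (1, -2, 2).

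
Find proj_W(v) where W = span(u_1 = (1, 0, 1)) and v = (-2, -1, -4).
proj_W(v) = (-3, 0, -3)

Set up U = [u_1 | ... | u_1] ∈ R^(3×1). The projector onto W = col(U) is P = U (U^T U)^(-1) U^T.
Compute U^T U =
  [2],
and U^T v = (-6).
Solve U^T U · c = U^T v for the coefficients: c = (-3). The projection is proj_W(v) = U c.
Check: (v - proj_W(v)) · u_1 = 0  (should be 0).
Result: proj_W(v) = (-3, 0, -3).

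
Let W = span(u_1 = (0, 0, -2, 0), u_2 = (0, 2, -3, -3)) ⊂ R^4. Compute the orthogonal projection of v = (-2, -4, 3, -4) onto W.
proj_W(v) = (0, 8/13, 3, -12/13)

Set up U = [u_1 | ... | u_2] ∈ R^(4×2). The projector onto W = col(U) is P = U (U^T U)^(-1) U^T.
Compute U^T U =
  [4, 6]
  [6, 22],
and U^T v = (-6, -5).
Solve U^T U · c = U^T v for the coefficients: c = (-51/26, 4/13). The projection is proj_W(v) = U c.
Check: (v - proj_W(v)) · u_1 = 0  (should be 0).
Check: (v - proj_W(v)) · u_2 = 0  (should be 0).
Result: proj_W(v) = (0, 8/13, 3, -12/13).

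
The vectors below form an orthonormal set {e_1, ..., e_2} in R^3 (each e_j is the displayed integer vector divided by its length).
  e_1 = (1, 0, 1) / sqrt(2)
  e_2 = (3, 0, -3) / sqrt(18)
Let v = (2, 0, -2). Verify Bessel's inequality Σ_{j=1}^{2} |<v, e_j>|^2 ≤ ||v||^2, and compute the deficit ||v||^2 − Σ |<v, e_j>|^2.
Σ |<v, e_j>|^2 = 8; ||v||^2 = 8; deficit = 0

Write each e_j = u_j / sqrt(<u_j, u_j>) where u_j is the displayed integer vector. Then <v, e_j> = <v, u_j> / sqrt(<u_j, u_j>), so |<v, e_j>|^2 = <v, u_j>^2 / <u_j, u_j>.
Coefficients: <v, e_1> = 0/sqrt(2), <v, e_2> = 12/sqrt(18).
Square and sum: Σ |<v, e_j>|^2 = 8.
Compute ||v||^2 = v·v = 8.
Deficit = 8 − 8 = 0 ≥ 0, confirming Bessel's inequality. (The deficit equals ||v − Σ <v,e_j> e_j||^2, the squared distance from v to span{e_j}.)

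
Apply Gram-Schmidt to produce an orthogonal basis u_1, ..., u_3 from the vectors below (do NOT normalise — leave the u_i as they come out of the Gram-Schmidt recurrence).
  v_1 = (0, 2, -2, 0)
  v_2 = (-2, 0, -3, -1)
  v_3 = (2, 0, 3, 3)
Orthogonal basis:
  u_1 = (0, 2, -2, 0)
  u_2 = (-2, -3/2, -3/2, -1)
  u_3 = (-8/19, -6/19, -6/19, 34/19)

Apply the Gram-Schmidt recurrence
  u_1 = v_1
  u_i = v_i − Σ_{j<i} ((v_i · u_j) / (u_j · u_j)) · u_j.

Step by step this gives:
  u_1 = (0, 2, -2, 0)
  u_2 = (-2, -3/2, -3/2, -1)
  u_3 = (-8/19, -6/19, -6/19, 34/19)

Orthogonality check:
  u_2 · u_1 = 0 (should be 0)
  u_3 · u_1 = 0 (should be 0)
  u_3 · u_2 = 0 (should be 0)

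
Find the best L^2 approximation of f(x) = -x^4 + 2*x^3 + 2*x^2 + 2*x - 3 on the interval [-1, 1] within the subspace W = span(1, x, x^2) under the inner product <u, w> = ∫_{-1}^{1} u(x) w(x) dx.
g(x) = 8*x^2/7 + 16*x/5 - 102/35

The best approximation g ∈ W is the orthogonal projection of f onto W. Writing g = a_0 + a_1 x + a_2 x^2, the coefficients solve the normal equations G · a = b where
  G_{ij} = <φ_i, φ_j> and b_i = <f, φ_i>, with φ_0 = 1, φ_1 = x, φ_2 = x^2.
G =
  [2, 0, 2/3]
  [0, 2/3, 0]
  [2/3, 0, 2/5],
b = (-76/15, 32/15, -52/35).
Solving gives a_0 = -102/35, a_1 = 16/5, a_2 = 8/7, so
  g(x) = 8*x^2/7 + 16*x/5 - 102/35.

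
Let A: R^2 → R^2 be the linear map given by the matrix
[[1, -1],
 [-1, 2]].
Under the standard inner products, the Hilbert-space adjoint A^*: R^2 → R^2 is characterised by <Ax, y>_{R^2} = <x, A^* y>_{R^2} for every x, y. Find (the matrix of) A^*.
A^* = A^T =
[[1, -1],
 [-1, 2]]

For real matrices with standard dot products, the defining identity <Ax, y> = <x, A^* y> gives (Ax)^T y = x^T (A^*) y, i.e. x^T A^T y = x^T (A^*) y. Since this holds for all x, y, we must have A^* = A^T. Therefore
A^* =
[[1, -1],
 [-1, 2]].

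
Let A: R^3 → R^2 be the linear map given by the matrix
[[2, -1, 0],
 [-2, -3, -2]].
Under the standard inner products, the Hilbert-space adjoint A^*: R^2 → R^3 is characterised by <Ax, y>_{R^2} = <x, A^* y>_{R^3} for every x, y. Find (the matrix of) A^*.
A^* = A^T =
[[2, -2],
 [-1, -3],
 [0, -2]]

For real matrices with standard dot products, the defining identity <Ax, y> = <x, A^* y> gives (Ax)^T y = x^T (A^*) y, i.e. x^T A^T y = x^T (A^*) y. Since this holds for all x, y, we must have A^* = A^T. Therefore
A^* =
[[2, -2],
 [-1, -3],
 [0, -2]].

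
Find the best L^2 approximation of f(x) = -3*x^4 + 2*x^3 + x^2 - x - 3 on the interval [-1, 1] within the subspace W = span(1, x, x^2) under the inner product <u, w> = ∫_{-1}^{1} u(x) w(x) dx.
g(x) = -11*x^2/7 + x/5 - 96/35

The best approximation g ∈ W is the orthogonal projection of f onto W. Writing g = a_0 + a_1 x + a_2 x^2, the coefficients solve the normal equations G · a = b where
  G_{ij} = <φ_i, φ_j> and b_i = <f, φ_i>, with φ_0 = 1, φ_1 = x, φ_2 = x^2.
G =
  [2, 0, 2/3]
  [0, 2/3, 0]
  [2/3, 0, 2/5],
b = (-98/15, 2/15, -86/35).
Solving gives a_0 = -96/35, a_1 = 1/5, a_2 = -11/7, so
  g(x) = -11*x^2/7 + x/5 - 96/35.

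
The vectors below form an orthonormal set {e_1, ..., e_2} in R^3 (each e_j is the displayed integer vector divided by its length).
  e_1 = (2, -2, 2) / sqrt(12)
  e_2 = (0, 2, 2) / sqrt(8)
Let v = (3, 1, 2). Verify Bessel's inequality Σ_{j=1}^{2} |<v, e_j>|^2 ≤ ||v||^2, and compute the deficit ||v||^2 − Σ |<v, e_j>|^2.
Σ |<v, e_j>|^2 = 59/6; ||v||^2 = 14; deficit = 25/6

Write each e_j = u_j / sqrt(<u_j, u_j>) where u_j is the displayed integer vector. Then <v, e_j> = <v, u_j> / sqrt(<u_j, u_j>), so |<v, e_j>|^2 = <v, u_j>^2 / <u_j, u_j>.
Coefficients: <v, e_1> = 8/sqrt(12), <v, e_2> = 6/sqrt(8).
Square and sum: Σ |<v, e_j>|^2 = 59/6.
Compute ||v||^2 = v·v = 14.
Deficit = 14 − 59/6 = 25/6 ≥ 0, confirming Bessel's inequality. (The deficit equals ||v − Σ <v,e_j> e_j||^2, the squared distance from v to span{e_j}.)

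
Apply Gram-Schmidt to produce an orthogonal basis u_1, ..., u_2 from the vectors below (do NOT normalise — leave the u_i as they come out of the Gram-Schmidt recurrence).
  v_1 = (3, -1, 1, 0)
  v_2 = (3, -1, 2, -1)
Orthogonal basis:
  u_1 = (3, -1, 1, 0)
  u_2 = (-3/11, 1/11, 10/11, -1)

Apply the Gram-Schmidt recurrence
  u_1 = v_1
  u_i = v_i − Σ_{j<i} ((v_i · u_j) / (u_j · u_j)) · u_j.

Step by step this gives:
  u_1 = (3, -1, 1, 0)
  u_2 = (-3/11, 1/11, 10/11, -1)

Orthogonality check:
  u_2 · u_1 = 0 (should be 0)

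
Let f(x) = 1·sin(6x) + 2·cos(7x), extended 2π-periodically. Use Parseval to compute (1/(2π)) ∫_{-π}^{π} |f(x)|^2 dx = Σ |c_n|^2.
Σ |c_n|^2 = 5/2

Expand |f|^2 and use orthogonality of {sin(nx), cos(mx)} on [-π, π]:
  ∫_{-π}^{π} sin(nx)^2 dx = π, ∫ cos(mx)^2 dx = π, and cross terms integrate to 0.
So ∫_{-π}^{π} f(x)^2 dx = 1^2 · π + 2^2 · π = (1 + 4)π.
Divide by 2π: (1 + 4)/2 = 5/2.
By Parseval, this equals Σ |c_n|^2.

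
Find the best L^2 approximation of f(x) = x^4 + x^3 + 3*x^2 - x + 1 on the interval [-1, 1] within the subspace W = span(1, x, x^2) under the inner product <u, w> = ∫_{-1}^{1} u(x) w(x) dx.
g(x) = 27*x^2/7 - 2*x/5 + 32/35

The best approximation g ∈ W is the orthogonal projection of f onto W. Writing g = a_0 + a_1 x + a_2 x^2, the coefficients solve the normal equations G · a = b where
  G_{ij} = <φ_i, φ_j> and b_i = <f, φ_i>, with φ_0 = 1, φ_1 = x, φ_2 = x^2.
G =
  [2, 0, 2/3]
  [0, 2/3, 0]
  [2/3, 0, 2/5],
b = (22/5, -4/15, 226/105).
Solving gives a_0 = 32/35, a_1 = -2/5, a_2 = 27/7, so
  g(x) = 27*x^2/7 - 2*x/5 + 32/35.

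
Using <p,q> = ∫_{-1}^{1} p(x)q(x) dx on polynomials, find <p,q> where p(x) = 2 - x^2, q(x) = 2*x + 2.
<p,q> = 20/3

Expand the product: p(x)·q(x) = -2*x^3 - 2*x^2 + 4*x + 4.
∫_{-1}^{1} of each monomial x^k gives [2/(k+1) if k even, 0 if k odd]. Integrating term-by-term (or equivalently evaluating the antiderivative F(x) = -x^4/2 - 2*x^3/3 + 2*x^2 + 4*x at the endpoints):
  F(1) − F(−1) = 29/6 − (-11/6) = 20/3.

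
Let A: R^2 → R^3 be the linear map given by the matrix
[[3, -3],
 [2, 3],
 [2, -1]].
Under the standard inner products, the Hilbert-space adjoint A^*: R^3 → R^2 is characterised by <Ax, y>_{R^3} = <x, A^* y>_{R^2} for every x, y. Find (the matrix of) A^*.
A^* = A^T =
[[3, 2, 2],
 [-3, 3, -1]]

For real matrices with standard dot products, the defining identity <Ax, y> = <x, A^* y> gives (Ax)^T y = x^T (A^*) y, i.e. x^T A^T y = x^T (A^*) y. Since this holds for all x, y, we must have A^* = A^T. Therefore
A^* =
[[3, 2, 2],
 [-3, 3, -1]].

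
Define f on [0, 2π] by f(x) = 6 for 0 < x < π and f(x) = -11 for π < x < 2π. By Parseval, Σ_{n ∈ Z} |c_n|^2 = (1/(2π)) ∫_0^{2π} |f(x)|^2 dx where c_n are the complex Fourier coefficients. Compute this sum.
Σ |c_n|^2 = 157/2

Parseval equates the L^2 energy of f (normalised by 1/(2π)) with the ℓ^2 sum of its Fourier coefficients: (1/(2π)) ∫_0^{2π} |f|^2 = Σ |c_n|^2.
Compute the left side: (1/(2π)) [∫_0^π 6^2 dx + ∫_π^{2π} (-11)^2 dx] = (1/(2π)) · (36π + 121π) = (36 + 121)/2 = 157/2.
So Σ_{n ∈ Z} |c_n|^2 = 157/2.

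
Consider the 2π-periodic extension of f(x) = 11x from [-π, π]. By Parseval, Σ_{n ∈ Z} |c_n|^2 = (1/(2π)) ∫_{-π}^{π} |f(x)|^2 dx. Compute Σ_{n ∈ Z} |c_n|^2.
Σ |c_n|^2 = 121π^2/3

Expand and integrate term by term over [-π, π]:
  ∫ (11x)^2 dx = 121·(2π^3/3); ∫ 2·11·(0)·x dx = 0 (odd integrand); ∫ 0^2 dx = 0·2π.
So (1/(2π)) ∫_{-π}^{π} (11x)^2 dx = 121π^2/3 + 0 = 121π^2/3.
Parseval ⇒ Σ |c_n|^2 = 121π^2/3.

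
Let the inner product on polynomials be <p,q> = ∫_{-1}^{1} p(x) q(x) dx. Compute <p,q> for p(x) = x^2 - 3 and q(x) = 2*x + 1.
<p,q> = -16/3

Expand the product: p(x)·q(x) = 2*x^3 + x^2 - 6*x - 3.
∫_{-1}^{1} of each monomial x^k gives [2/(k+1) if k even, 0 if k odd]. Integrating term-by-term (or equivalently evaluating the antiderivative F(x) = x^4/2 + x^3/3 - 3*x^2 - 3*x at the endpoints):
  F(1) − F(−1) = -31/6 − (1/6) = -16/3.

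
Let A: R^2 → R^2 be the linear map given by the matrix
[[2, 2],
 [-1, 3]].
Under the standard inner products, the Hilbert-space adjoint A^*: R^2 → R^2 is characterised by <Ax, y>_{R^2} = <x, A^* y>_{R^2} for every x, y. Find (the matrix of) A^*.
A^* = A^T =
[[2, -1],
 [2, 3]]

For real matrices with standard dot products, the defining identity <Ax, y> = <x, A^* y> gives (Ax)^T y = x^T (A^*) y, i.e. x^T A^T y = x^T (A^*) y. Since this holds for all x, y, we must have A^* = A^T. Therefore
A^* =
[[2, -1],
 [2, 3]].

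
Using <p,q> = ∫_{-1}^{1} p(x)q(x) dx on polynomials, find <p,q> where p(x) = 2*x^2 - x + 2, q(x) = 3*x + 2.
<p,q> = 26/3

Expand the product: p(x)·q(x) = 6*x^3 + x^2 + 4*x + 4.
∫_{-1}^{1} of each monomial x^k gives [2/(k+1) if k even, 0 if k odd]. Integrating term-by-term (or equivalently evaluating the antiderivative F(x) = 3*x^4/2 + x^3/3 + 2*x^2 + 4*x at the endpoints):
  F(1) − F(−1) = 47/6 − (-5/6) = 26/3.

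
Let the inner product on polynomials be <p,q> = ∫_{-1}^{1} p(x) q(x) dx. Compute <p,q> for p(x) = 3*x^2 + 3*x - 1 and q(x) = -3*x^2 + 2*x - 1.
<p,q> = 12/5

Expand the product: p(x)·q(x) = -9*x^4 - 3*x^3 + 6*x^2 - 5*x + 1.
∫_{-1}^{1} of each monomial x^k gives [2/(k+1) if k even, 0 if k odd]. Integrating term-by-term (or equivalently evaluating the antiderivative F(x) = -9*x^5/5 - 3*x^4/4 + 2*x^3 - 5*x^2/2 + x at the endpoints):
  F(1) − F(−1) = -41/20 − (-89/20) = 12/5.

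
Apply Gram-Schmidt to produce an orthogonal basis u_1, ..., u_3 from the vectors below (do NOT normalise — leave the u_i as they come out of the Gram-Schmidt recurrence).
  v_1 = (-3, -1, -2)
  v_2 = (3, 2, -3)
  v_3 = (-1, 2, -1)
Orthogonal basis:
  u_1 = (-3, -1, -2)
  u_2 = (27/14, 23/14, -26/7)
  u_3 = (-238/283, 510/283, 102/283)

Apply the Gram-Schmidt recurrence
  u_1 = v_1
  u_i = v_i − Σ_{j<i} ((v_i · u_j) / (u_j · u_j)) · u_j.

Step by step this gives:
  u_1 = (-3, -1, -2)
  u_2 = (27/14, 23/14, -26/7)
  u_3 = (-238/283, 510/283, 102/283)

Orthogonality check:
  u_2 · u_1 = 0 (should be 0)
  u_3 · u_1 = 0 (should be 0)
  u_3 · u_2 = 0 (should be 0)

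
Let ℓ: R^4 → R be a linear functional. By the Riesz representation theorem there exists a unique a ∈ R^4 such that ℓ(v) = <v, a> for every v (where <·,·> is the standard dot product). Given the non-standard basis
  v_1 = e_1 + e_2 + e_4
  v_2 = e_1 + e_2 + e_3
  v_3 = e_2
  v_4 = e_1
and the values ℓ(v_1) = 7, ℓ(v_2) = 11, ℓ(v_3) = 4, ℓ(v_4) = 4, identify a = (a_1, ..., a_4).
a = (4, 4, 3, -1)

Write a = (a_1, ..., a_4) in the standard basis. For each basis vector v_i, ℓ(v_i) = <v_i, a> is a linear equation in the a_j's. Collect the n equations into a matrix system V a = ℓ, where row i of V is v_i (expressed in the standard basis). Since V is invertible (lower-triangular with 1s on the diagonal, up to permutation), solve by back-substitution:
  V =
[[1, 1, 0, 1],
 [1, 1, 1, 0],
 [0, 1, 0, 0],
 [1, 0, 0, 0]]
  V a = (7, 11, 4, 4)
Solving gives a = (4, 4, 3, -1).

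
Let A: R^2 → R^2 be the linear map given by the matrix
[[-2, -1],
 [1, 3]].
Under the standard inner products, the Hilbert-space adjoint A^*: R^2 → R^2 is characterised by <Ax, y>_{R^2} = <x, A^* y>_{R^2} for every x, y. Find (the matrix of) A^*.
A^* = A^T =
[[-2, 1],
 [-1, 3]]

For real matrices with standard dot products, the defining identity <Ax, y> = <x, A^* y> gives (Ax)^T y = x^T (A^*) y, i.e. x^T A^T y = x^T (A^*) y. Since this holds for all x, y, we must have A^* = A^T. Therefore
A^* =
[[-2, 1],
 [-1, 3]].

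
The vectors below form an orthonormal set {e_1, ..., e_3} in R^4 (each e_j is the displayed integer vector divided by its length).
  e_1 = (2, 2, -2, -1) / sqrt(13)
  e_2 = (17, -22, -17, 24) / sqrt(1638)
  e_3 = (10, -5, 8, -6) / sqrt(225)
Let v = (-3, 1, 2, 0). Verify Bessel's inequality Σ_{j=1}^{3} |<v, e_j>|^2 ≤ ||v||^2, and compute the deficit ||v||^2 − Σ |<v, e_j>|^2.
Σ |<v, e_j>|^2 = 4731/350; ||v||^2 = 14; deficit = 169/350

Write each e_j = u_j / sqrt(<u_j, u_j>) where u_j is the displayed integer vector. Then <v, e_j> = <v, u_j> / sqrt(<u_j, u_j>), so |<v, e_j>|^2 = <v, u_j>^2 / <u_j, u_j>.
Coefficients: <v, e_1> = -8/sqrt(13), <v, e_2> = -107/sqrt(1638), <v, e_3> = -19/sqrt(225).
Square and sum: Σ |<v, e_j>|^2 = 4731/350.
Compute ||v||^2 = v·v = 14.
Deficit = 14 − 4731/350 = 169/350 ≥ 0, confirming Bessel's inequality. (The deficit equals ||v − Σ <v,e_j> e_j||^2, the squared distance from v to span{e_j}.)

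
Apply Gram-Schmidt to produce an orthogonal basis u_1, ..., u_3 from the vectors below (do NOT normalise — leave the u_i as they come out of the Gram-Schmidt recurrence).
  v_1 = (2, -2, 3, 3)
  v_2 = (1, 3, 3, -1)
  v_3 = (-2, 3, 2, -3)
Orthogonal basis:
  u_1 = (2, -2, 3, 3)
  u_2 = (11/13, 41/13, 36/13, -16/13)
  u_3 = (-445/258, -181/258, 97/86, -115/258)

Apply the Gram-Schmidt recurrence
  u_1 = v_1
  u_i = v_i − Σ_{j<i} ((v_i · u_j) / (u_j · u_j)) · u_j.

Step by step this gives:
  u_1 = (2, -2, 3, 3)
  u_2 = (11/13, 41/13, 36/13, -16/13)
  u_3 = (-445/258, -181/258, 97/86, -115/258)

Orthogonality check:
  u_2 · u_1 = 0 (should be 0)
  u_3 · u_1 = 0 (should be 0)
  u_3 · u_2 = 0 (should be 0)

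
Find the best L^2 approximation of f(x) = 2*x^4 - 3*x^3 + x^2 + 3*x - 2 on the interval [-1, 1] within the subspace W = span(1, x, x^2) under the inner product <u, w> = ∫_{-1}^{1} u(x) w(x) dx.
g(x) = 19*x^2/7 + 6*x/5 - 76/35

The best approximation g ∈ W is the orthogonal projection of f onto W. Writing g = a_0 + a_1 x + a_2 x^2, the coefficients solve the normal equations G · a = b where
  G_{ij} = <φ_i, φ_j> and b_i = <f, φ_i>, with φ_0 = 1, φ_1 = x, φ_2 = x^2.
G =
  [2, 0, 2/3]
  [0, 2/3, 0]
  [2/3, 0, 2/5],
b = (-38/15, 4/5, -38/105).
Solving gives a_0 = -76/35, a_1 = 6/5, a_2 = 19/7, so
  g(x) = 19*x^2/7 + 6*x/5 - 76/35.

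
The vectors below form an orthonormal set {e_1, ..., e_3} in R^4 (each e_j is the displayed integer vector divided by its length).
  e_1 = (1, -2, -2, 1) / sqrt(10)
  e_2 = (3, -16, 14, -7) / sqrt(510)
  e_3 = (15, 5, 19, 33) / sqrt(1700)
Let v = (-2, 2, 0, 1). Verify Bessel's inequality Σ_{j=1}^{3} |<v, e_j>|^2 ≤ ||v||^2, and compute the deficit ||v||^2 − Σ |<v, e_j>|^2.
Σ |<v, e_j>|^2 = 657/100; ||v||^2 = 9; deficit = 243/100

Write each e_j = u_j / sqrt(<u_j, u_j>) where u_j is the displayed integer vector. Then <v, e_j> = <v, u_j> / sqrt(<u_j, u_j>), so |<v, e_j>|^2 = <v, u_j>^2 / <u_j, u_j>.
Coefficients: <v, e_1> = -5/sqrt(10), <v, e_2> = -45/sqrt(510), <v, e_3> = 13/sqrt(1700).
Square and sum: Σ |<v, e_j>|^2 = 657/100.
Compute ||v||^2 = v·v = 9.
Deficit = 9 − 657/100 = 243/100 ≥ 0, confirming Bessel's inequality. (The deficit equals ||v − Σ <v,e_j> e_j||^2, the squared distance from v to span{e_j}.)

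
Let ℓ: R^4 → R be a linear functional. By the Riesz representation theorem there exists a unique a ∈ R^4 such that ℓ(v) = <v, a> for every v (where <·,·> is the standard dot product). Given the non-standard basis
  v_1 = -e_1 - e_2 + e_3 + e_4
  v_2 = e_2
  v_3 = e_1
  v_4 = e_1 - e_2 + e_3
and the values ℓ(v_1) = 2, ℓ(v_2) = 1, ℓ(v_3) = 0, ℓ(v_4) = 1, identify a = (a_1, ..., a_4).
a = (0, 1, 2, 1)

Write a = (a_1, ..., a_4) in the standard basis. For each basis vector v_i, ℓ(v_i) = <v_i, a> is a linear equation in the a_j's. Collect the n equations into a matrix system V a = ℓ, where row i of V is v_i (expressed in the standard basis). Since V is invertible (lower-triangular with 1s on the diagonal, up to permutation), solve by back-substitution:
  V =
[[-1, -1, 1, 1],
 [0, 1, 0, 0],
 [1, 0, 0, 0],
 [1, -1, 1, 0]]
  V a = (2, 1, 0, 1)
Solving gives a = (0, 1, 2, 1).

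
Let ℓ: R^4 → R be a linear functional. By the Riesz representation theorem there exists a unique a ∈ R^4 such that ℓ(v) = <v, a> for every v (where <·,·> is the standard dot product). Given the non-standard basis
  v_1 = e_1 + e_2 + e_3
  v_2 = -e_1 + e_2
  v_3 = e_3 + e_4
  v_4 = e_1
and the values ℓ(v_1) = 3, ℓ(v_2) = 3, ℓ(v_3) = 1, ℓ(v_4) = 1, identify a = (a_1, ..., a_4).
a = (1, 4, -2, 3)

Write a = (a_1, ..., a_4) in the standard basis. For each basis vector v_i, ℓ(v_i) = <v_i, a> is a linear equation in the a_j's. Collect the n equations into a matrix system V a = ℓ, where row i of V is v_i (expressed in the standard basis). Since V is invertible (lower-triangular with 1s on the diagonal, up to permutation), solve by back-substitution:
  V =
[[1, 1, 1, 0],
 [-1, 1, 0, 0],
 [0, 0, 1, 1],
 [1, 0, 0, 0]]
  V a = (3, 3, 1, 1)
Solving gives a = (1, 4, -2, 3).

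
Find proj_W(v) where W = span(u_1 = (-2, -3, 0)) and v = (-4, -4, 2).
proj_W(v) = (-40/13, -60/13, 0)

Set up U = [u_1 | ... | u_1] ∈ R^(3×1). The projector onto W = col(U) is P = U (U^T U)^(-1) U^T.
Compute U^T U =
  [13],
and U^T v = (20).
Solve U^T U · c = U^T v for the coefficients: c = (20/13). The projection is proj_W(v) = U c.
Check: (v - proj_W(v)) · u_1 = 0  (should be 0).
Result: proj_W(v) = (-40/13, -60/13, 0).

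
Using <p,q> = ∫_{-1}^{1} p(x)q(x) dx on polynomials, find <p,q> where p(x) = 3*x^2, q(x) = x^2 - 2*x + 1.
<p,q> = 16/5

Expand the product: p(x)·q(x) = 3*x^4 - 6*x^3 + 3*x^2.
∫_{-1}^{1} of each monomial x^k gives [2/(k+1) if k even, 0 if k odd]. Integrating term-by-term (or equivalently evaluating the antiderivative F(x) = 3*x^5/5 - 3*x^4/2 + x^3 at the endpoints):
  F(1) − F(−1) = 1/10 − (-31/10) = 16/5.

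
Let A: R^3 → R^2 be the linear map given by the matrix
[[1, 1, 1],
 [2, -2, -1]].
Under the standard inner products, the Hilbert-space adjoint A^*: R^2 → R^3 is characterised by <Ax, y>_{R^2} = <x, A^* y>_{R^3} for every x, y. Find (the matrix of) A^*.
A^* = A^T =
[[1, 2],
 [1, -2],
 [1, -1]]

For real matrices with standard dot products, the defining identity <Ax, y> = <x, A^* y> gives (Ax)^T y = x^T (A^*) y, i.e. x^T A^T y = x^T (A^*) y. Since this holds for all x, y, we must have A^* = A^T. Therefore
A^* =
[[1, 2],
 [1, -2],
 [1, -1]].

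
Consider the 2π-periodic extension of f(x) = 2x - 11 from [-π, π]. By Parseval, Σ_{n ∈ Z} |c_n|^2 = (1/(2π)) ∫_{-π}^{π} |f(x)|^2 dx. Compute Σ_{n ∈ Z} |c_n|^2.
Σ |c_n|^2 = 4π^2/3 + 121

Expand and integrate term by term over [-π, π]:
  ∫ (2x)^2 dx = 4·(2π^3/3); ∫ 2·2·(-11)·x dx = 0 (odd integrand); ∫ (-11)^2 dx = 121·2π.
So (1/(2π)) ∫_{-π}^{π} (2x - 11)^2 dx = 4π^2/3 + 121 = 4π^2/3 + 121.
Parseval ⇒ Σ |c_n|^2 = 4π^2/3 + 121.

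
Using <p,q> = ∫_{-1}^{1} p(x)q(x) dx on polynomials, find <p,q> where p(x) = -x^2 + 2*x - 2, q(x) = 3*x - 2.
<p,q> = 40/3

Expand the product: p(x)·q(x) = -3*x^3 + 8*x^2 - 10*x + 4.
∫_{-1}^{1} of each monomial x^k gives [2/(k+1) if k even, 0 if k odd]. Integrating term-by-term (or equivalently evaluating the antiderivative F(x) = -3*x^4/4 + 8*x^3/3 - 5*x^2 + 4*x at the endpoints):
  F(1) − F(−1) = 11/12 − (-149/12) = 40/3.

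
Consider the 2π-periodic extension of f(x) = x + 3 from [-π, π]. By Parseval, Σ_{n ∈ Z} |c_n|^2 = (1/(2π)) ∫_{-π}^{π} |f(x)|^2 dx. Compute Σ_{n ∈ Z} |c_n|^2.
Σ |c_n|^2 = π^2/3 + 9

Expand and integrate term by term over [-π, π]:
  ∫ (x)^2 dx = 1·(2π^3/3); ∫ 2·1·(3)·x dx = 0 (odd integrand); ∫ 3^2 dx = 9·2π.
So (1/(2π)) ∫_{-π}^{π} (x + 3)^2 dx = 1π^2/3 + 9 = π^2/3 + 9.
Parseval ⇒ Σ |c_n|^2 = π^2/3 + 9.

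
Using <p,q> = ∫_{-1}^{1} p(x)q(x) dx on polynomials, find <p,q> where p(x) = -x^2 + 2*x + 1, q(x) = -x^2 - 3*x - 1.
<p,q> = -28/5

Expand the product: p(x)·q(x) = x^4 + x^3 - 6*x^2 - 5*x - 1.
∫_{-1}^{1} of each monomial x^k gives [2/(k+1) if k even, 0 if k odd]. Integrating term-by-term (or equivalently evaluating the antiderivative F(x) = x^5/5 + x^4/4 - 2*x^3 - 5*x^2/2 - x at the endpoints):
  F(1) − F(−1) = -101/20 − (11/20) = -28/5.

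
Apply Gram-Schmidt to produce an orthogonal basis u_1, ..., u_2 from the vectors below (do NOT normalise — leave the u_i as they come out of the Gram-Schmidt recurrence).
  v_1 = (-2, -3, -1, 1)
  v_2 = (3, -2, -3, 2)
Orthogonal basis:
  u_1 = (-2, -3, -1, 1)
  u_2 = (11/3, -1, -8/3, 5/3)

Apply the Gram-Schmidt recurrence
  u_1 = v_1
  u_i = v_i − Σ_{j<i} ((v_i · u_j) / (u_j · u_j)) · u_j.

Step by step this gives:
  u_1 = (-2, -3, -1, 1)
  u_2 = (11/3, -1, -8/3, 5/3)

Orthogonality check:
  u_2 · u_1 = 0 (should be 0)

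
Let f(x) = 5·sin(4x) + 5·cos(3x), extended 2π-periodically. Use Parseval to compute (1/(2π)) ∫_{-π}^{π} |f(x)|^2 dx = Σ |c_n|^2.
Σ |c_n|^2 = 25

Expand |f|^2 and use orthogonality of {sin(nx), cos(mx)} on [-π, π]:
  ∫_{-π}^{π} sin(nx)^2 dx = π, ∫ cos(mx)^2 dx = π, and cross terms integrate to 0.
So ∫_{-π}^{π} f(x)^2 dx = 5^2 · π + 5^2 · π = (25 + 25)π.
Divide by 2π: (25 + 25)/2 = 25.
By Parseval, this equals Σ |c_n|^2.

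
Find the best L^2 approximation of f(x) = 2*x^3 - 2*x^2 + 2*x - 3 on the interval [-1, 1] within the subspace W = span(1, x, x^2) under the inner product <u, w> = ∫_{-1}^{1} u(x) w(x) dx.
g(x) = -2*x^2 + 16*x/5 - 3

The best approximation g ∈ W is the orthogonal projection of f onto W. Writing g = a_0 + a_1 x + a_2 x^2, the coefficients solve the normal equations G · a = b where
  G_{ij} = <φ_i, φ_j> and b_i = <f, φ_i>, with φ_0 = 1, φ_1 = x, φ_2 = x^2.
G =
  [2, 0, 2/3]
  [0, 2/3, 0]
  [2/3, 0, 2/5],
b = (-22/3, 32/15, -14/5).
Solving gives a_0 = -3, a_1 = 16/5, a_2 = -2, so
  g(x) = -2*x^2 + 16*x/5 - 3.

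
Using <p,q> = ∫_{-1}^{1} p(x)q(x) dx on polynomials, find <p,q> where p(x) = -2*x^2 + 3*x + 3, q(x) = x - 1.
<p,q> = -8/3

Expand the product: p(x)·q(x) = -2*x^3 + 5*x^2 - 3.
∫_{-1}^{1} of each monomial x^k gives [2/(k+1) if k even, 0 if k odd]. Integrating term-by-term (or equivalently evaluating the antiderivative F(x) = -x^4/2 + 5*x^3/3 - 3*x at the endpoints):
  F(1) − F(−1) = -11/6 − (5/6) = -8/3.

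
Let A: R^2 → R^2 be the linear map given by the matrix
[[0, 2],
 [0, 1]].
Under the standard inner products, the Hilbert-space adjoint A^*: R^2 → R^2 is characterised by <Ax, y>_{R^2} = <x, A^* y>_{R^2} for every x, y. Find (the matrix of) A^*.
A^* = A^T =
[[0, 0],
 [2, 1]]

For real matrices with standard dot products, the defining identity <Ax, y> = <x, A^* y> gives (Ax)^T y = x^T (A^*) y, i.e. x^T A^T y = x^T (A^*) y. Since this holds for all x, y, we must have A^* = A^T. Therefore
A^* =
[[0, 0],
 [2, 1]].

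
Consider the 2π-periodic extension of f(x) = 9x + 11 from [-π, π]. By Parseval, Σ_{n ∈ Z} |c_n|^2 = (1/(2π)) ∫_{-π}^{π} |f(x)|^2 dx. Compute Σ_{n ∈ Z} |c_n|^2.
Σ |c_n|^2 = 27π^2 + 121

Expand and integrate term by term over [-π, π]:
  ∫ (9x)^2 dx = 81·(2π^3/3); ∫ 2·9·(11)·x dx = 0 (odd integrand); ∫ 11^2 dx = 121·2π.
So (1/(2π)) ∫_{-π}^{π} (9x + 11)^2 dx = 81π^2/3 + 121 = 27π^2 + 121.
Parseval ⇒ Σ |c_n|^2 = 27π^2 + 121.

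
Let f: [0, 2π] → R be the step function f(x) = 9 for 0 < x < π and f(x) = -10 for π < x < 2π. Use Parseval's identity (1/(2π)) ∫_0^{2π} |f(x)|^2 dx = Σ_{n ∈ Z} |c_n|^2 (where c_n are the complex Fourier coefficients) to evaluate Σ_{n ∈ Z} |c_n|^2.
Σ |c_n|^2 = 181/2

Parseval equates the L^2 energy of f (normalised by 1/(2π)) with the ℓ^2 sum of its Fourier coefficients: (1/(2π)) ∫_0^{2π} |f|^2 = Σ |c_n|^2.
Compute the left side: (1/(2π)) [∫_0^π 9^2 dx + ∫_π^{2π} (-10)^2 dx] = (1/(2π)) · (81π + 100π) = (81 + 100)/2 = 181/2.
So Σ_{n ∈ Z} |c_n|^2 = 181/2.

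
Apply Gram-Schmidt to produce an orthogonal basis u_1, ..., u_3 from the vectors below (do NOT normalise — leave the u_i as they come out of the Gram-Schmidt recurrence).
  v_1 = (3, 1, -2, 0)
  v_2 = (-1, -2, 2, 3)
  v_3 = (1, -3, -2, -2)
Orthogonal basis:
  u_1 = (3, 1, -2, 0)
  u_2 = (13/14, -19/14, 5/7, 3)
  u_3 = (56/171, -32/9, -220/171, -80/57)

Apply the Gram-Schmidt recurrence
  u_1 = v_1
  u_i = v_i − Σ_{j<i} ((v_i · u_j) / (u_j · u_j)) · u_j.

Step by step this gives:
  u_1 = (3, 1, -2, 0)
  u_2 = (13/14, -19/14, 5/7, 3)
  u_3 = (56/171, -32/9, -220/171, -80/57)

Orthogonality check:
  u_2 · u_1 = 0 (should be 0)
  u_3 · u_1 = 0 (should be 0)
  u_3 · u_2 = 0 (should be 0)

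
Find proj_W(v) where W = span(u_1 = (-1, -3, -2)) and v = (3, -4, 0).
proj_W(v) = (-9/14, -27/14, -9/7)

Set up U = [u_1 | ... | u_1] ∈ R^(3×1). The projector onto W = col(U) is P = U (U^T U)^(-1) U^T.
Compute U^T U =
  [14],
and U^T v = (9).
Solve U^T U · c = U^T v for the coefficients: c = (9/14). The projection is proj_W(v) = U c.
Check: (v - proj_W(v)) · u_1 = 0  (should be 0).
Result: proj_W(v) = (-9/14, -27/14, -9/7).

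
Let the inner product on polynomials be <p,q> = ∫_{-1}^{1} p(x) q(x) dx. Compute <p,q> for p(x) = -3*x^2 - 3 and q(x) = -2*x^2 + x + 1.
<p,q> = -8/5

Expand the product: p(x)·q(x) = 6*x^4 - 3*x^3 + 3*x^2 - 3*x - 3.
∫_{-1}^{1} of each monomial x^k gives [2/(k+1) if k even, 0 if k odd]. Integrating term-by-term (or equivalently evaluating the antiderivative F(x) = 6*x^5/5 - 3*x^4/4 + x^3 - 3*x^2/2 - 3*x at the endpoints):
  F(1) − F(−1) = -61/20 − (-29/20) = -8/5.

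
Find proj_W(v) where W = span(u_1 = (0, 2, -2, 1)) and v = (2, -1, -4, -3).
proj_W(v) = (0, 2/3, -2/3, 1/3)

Set up U = [u_1 | ... | u_1] ∈ R^(4×1). The projector onto W = col(U) is P = U (U^T U)^(-1) U^T.
Compute U^T U =
  [9],
and U^T v = (3).
Solve U^T U · c = U^T v for the coefficients: c = (1/3). The projection is proj_W(v) = U c.
Check: (v - proj_W(v)) · u_1 = 0  (should be 0).
Result: proj_W(v) = (0, 2/3, -2/3, 1/3).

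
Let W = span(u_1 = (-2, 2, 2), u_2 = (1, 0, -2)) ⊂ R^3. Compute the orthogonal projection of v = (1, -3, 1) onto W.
proj_W(v) = (1, -3, 1)

Set up U = [u_1 | ... | u_2] ∈ R^(3×2). The projector onto W = col(U) is P = U (U^T U)^(-1) U^T.
Compute U^T U =
  [12, -6]
  [-6, 5],
and U^T v = (-6, -1).
Solve U^T U · c = U^T v for the coefficients: c = (-3/2, -2). The projection is proj_W(v) = U c.
Check: (v - proj_W(v)) · u_1 = 0  (should be 0).
Check: (v - proj_W(v)) · u_2 = 0  (should be 0).
Result: proj_W(v) = (1, -3, 1).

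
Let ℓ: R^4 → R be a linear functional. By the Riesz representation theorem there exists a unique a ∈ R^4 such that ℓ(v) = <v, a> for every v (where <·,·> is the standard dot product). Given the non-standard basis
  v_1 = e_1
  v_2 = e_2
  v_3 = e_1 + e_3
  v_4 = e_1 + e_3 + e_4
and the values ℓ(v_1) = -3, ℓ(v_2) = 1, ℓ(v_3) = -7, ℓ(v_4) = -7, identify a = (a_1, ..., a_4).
a = (-3, 1, -4, 0)

Write a = (a_1, ..., a_4) in the standard basis. For each basis vector v_i, ℓ(v_i) = <v_i, a> is a linear equation in the a_j's. Collect the n equations into a matrix system V a = ℓ, where row i of V is v_i (expressed in the standard basis). Since V is invertible (lower-triangular with 1s on the diagonal, up to permutation), solve by back-substitution:
  V =
[[1, 0, 0, 0],
 [0, 1, 0, 0],
 [1, 0, 1, 0],
 [1, 0, 1, 1]]
  V a = (-3, 1, -7, -7)
Solving gives a = (-3, 1, -4, 0).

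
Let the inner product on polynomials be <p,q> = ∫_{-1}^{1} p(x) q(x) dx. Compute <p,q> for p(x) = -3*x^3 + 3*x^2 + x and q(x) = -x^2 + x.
<p,q> = -26/15

Expand the product: p(x)·q(x) = 3*x^5 - 6*x^4 + 2*x^3 + x^2.
∫_{-1}^{1} of each monomial x^k gives [2/(k+1) if k even, 0 if k odd]. Integrating term-by-term (or equivalently evaluating the antiderivative F(x) = x^6/2 - 6*x^5/5 + x^4/2 + x^3/3 at the endpoints):
  F(1) − F(−1) = 2/15 − (28/15) = -26/15.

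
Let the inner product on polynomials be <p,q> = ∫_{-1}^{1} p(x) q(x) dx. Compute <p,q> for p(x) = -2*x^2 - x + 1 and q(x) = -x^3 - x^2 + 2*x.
<p,q> = -4/5

Expand the product: p(x)·q(x) = 2*x^5 + 3*x^4 - 4*x^3 - 3*x^2 + 2*x.
∫_{-1}^{1} of each monomial x^k gives [2/(k+1) if k even, 0 if k odd]. Integrating term-by-term (or equivalently evaluating the antiderivative F(x) = x^6/3 + 3*x^5/5 - x^4 - x^3 + x^2 at the endpoints):
  F(1) − F(−1) = -1/15 − (11/15) = -4/5.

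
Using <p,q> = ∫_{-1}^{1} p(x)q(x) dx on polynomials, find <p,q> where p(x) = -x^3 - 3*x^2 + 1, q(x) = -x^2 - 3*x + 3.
<p,q> = 26/15

Expand the product: p(x)·q(x) = x^5 + 6*x^4 + 6*x^3 - 10*x^2 - 3*x + 3.
∫_{-1}^{1} of each monomial x^k gives [2/(k+1) if k even, 0 if k odd]. Integrating term-by-term (or equivalently evaluating the antiderivative F(x) = x^6/6 + 6*x^5/5 + 3*x^4/2 - 10*x^3/3 - 3*x^2/2 + 3*x at the endpoints):
  F(1) − F(−1) = 31/30 − (-7/10) = 26/15.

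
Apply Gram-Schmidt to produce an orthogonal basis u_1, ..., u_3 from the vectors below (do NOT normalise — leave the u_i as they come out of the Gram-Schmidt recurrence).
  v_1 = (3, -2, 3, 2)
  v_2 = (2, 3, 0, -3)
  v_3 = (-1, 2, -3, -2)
Orthogonal basis:
  u_1 = (3, -2, 3, 2)
  u_2 = (35/13, 33/13, 9/13, -33/13)
  u_3 = (81/134, -27/134, -117/134, 27/134)

Apply the Gram-Schmidt recurrence
  u_1 = v_1
  u_i = v_i − Σ_{j<i} ((v_i · u_j) / (u_j · u_j)) · u_j.

Step by step this gives:
  u_1 = (3, -2, 3, 2)
  u_2 = (35/13, 33/13, 9/13, -33/13)
  u_3 = (81/134, -27/134, -117/134, 27/134)

Orthogonality check:
  u_2 · u_1 = 0 (should be 0)
  u_3 · u_1 = 0 (should be 0)
  u_3 · u_2 = 0 (should be 0)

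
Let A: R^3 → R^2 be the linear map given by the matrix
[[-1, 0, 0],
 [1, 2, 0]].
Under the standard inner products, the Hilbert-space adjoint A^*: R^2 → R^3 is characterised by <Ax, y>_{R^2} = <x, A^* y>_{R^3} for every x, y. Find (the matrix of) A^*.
A^* = A^T =
[[-1, 1],
 [0, 2],
 [0, 0]]

For real matrices with standard dot products, the defining identity <Ax, y> = <x, A^* y> gives (Ax)^T y = x^T (A^*) y, i.e. x^T A^T y = x^T (A^*) y. Since this holds for all x, y, we must have A^* = A^T. Therefore
A^* =
[[-1, 1],
 [0, 2],
 [0, 0]].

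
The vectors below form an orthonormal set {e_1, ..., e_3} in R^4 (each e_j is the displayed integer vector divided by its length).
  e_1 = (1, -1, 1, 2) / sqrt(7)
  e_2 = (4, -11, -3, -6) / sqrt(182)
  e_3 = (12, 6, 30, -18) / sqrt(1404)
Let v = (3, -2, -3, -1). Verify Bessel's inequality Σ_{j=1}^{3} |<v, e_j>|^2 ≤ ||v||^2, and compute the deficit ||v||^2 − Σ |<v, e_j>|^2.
Σ |<v, e_j>|^2 = 89/6; ||v||^2 = 23; deficit = 49/6

Write each e_j = u_j / sqrt(<u_j, u_j>) where u_j is the displayed integer vector. Then <v, e_j> = <v, u_j> / sqrt(<u_j, u_j>), so |<v, e_j>|^2 = <v, u_j>^2 / <u_j, u_j>.
Coefficients: <v, e_1> = 0/sqrt(7), <v, e_2> = 49/sqrt(182), <v, e_3> = -48/sqrt(1404).
Square and sum: Σ |<v, e_j>|^2 = 89/6.
Compute ||v||^2 = v·v = 23.
Deficit = 23 − 89/6 = 49/6 ≥ 0, confirming Bessel's inequality. (The deficit equals ||v − Σ <v,e_j> e_j||^2, the squared distance from v to span{e_j}.)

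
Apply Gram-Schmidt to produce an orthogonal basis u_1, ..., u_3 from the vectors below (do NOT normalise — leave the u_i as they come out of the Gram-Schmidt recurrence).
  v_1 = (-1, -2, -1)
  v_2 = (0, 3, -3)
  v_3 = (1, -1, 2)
Orthogonal basis:
  u_1 = (-1, -2, -1)
  u_2 = (-1/2, 2, -7/2)
  u_3 = (6/11, -2/11, -2/11)

Apply the Gram-Schmidt recurrence
  u_1 = v_1
  u_i = v_i − Σ_{j<i} ((v_i · u_j) / (u_j · u_j)) · u_j.

Step by step this gives:
  u_1 = (-1, -2, -1)
  u_2 = (-1/2, 2, -7/2)
  u_3 = (6/11, -2/11, -2/11)

Orthogonality check:
  u_2 · u_1 = 0 (should be 0)
  u_3 · u_1 = 0 (should be 0)
  u_3 · u_2 = 0 (should be 0)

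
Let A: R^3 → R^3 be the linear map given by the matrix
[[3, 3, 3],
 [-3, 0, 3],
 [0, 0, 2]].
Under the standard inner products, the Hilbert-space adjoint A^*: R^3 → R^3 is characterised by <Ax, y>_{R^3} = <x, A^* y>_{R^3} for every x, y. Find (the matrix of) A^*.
A^* = A^T =
[[3, -3, 0],
 [3, 0, 0],
 [3, 3, 2]]

For real matrices with standard dot products, the defining identity <Ax, y> = <x, A^* y> gives (Ax)^T y = x^T (A^*) y, i.e. x^T A^T y = x^T (A^*) y. Since this holds for all x, y, we must have A^* = A^T. Therefore
A^* =
[[3, -3, 0],
 [3, 0, 0],
 [3, 3, 2]].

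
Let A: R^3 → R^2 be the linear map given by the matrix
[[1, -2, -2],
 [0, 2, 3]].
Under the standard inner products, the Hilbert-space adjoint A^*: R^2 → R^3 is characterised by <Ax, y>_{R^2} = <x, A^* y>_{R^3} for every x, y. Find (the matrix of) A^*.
A^* = A^T =
[[1, 0],
 [-2, 2],
 [-2, 3]]

For real matrices with standard dot products, the defining identity <Ax, y> = <x, A^* y> gives (Ax)^T y = x^T (A^*) y, i.e. x^T A^T y = x^T (A^*) y. Since this holds for all x, y, we must have A^* = A^T. Therefore
A^* =
[[1, 0],
 [-2, 2],
 [-2, 3]].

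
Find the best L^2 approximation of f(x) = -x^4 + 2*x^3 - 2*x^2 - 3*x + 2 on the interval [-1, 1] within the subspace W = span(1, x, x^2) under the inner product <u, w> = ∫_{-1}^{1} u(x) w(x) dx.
g(x) = -20*x^2/7 - 9*x/5 + 73/35

The best approximation g ∈ W is the orthogonal projection of f onto W. Writing g = a_0 + a_1 x + a_2 x^2, the coefficients solve the normal equations G · a = b where
  G_{ij} = <φ_i, φ_j> and b_i = <f, φ_i>, with φ_0 = 1, φ_1 = x, φ_2 = x^2.
G =
  [2, 0, 2/3]
  [0, 2/3, 0]
  [2/3, 0, 2/5],
b = (34/15, -6/5, 26/105).
Solving gives a_0 = 73/35, a_1 = -9/5, a_2 = -20/7, so
  g(x) = -20*x^2/7 - 9*x/5 + 73/35.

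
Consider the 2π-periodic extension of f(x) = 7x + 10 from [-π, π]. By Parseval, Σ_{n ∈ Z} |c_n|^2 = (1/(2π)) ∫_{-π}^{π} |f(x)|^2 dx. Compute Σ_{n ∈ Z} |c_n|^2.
Σ |c_n|^2 = 49π^2/3 + 100

Expand and integrate term by term over [-π, π]:
  ∫ (7x)^2 dx = 49·(2π^3/3); ∫ 2·7·(10)·x dx = 0 (odd integrand); ∫ 10^2 dx = 100·2π.
So (1/(2π)) ∫_{-π}^{π} (7x + 10)^2 dx = 49π^2/3 + 100 = 49π^2/3 + 100.
Parseval ⇒ Σ |c_n|^2 = 49π^2/3 + 100.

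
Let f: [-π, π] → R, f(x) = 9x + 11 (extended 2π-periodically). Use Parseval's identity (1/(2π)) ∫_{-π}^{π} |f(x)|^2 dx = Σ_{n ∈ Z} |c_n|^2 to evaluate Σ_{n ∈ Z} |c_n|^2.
Σ |c_n|^2 = 27π^2 + 121

Expand and integrate term by term over [-π, π]:
  ∫ (9x)^2 dx = 81·(2π^3/3); ∫ 2·9·(11)·x dx = 0 (odd integrand); ∫ 11^2 dx = 121·2π.
So (1/(2π)) ∫_{-π}^{π} (9x + 11)^2 dx = 81π^2/3 + 121 = 27π^2 + 121.
Parseval ⇒ Σ |c_n|^2 = 27π^2 + 121.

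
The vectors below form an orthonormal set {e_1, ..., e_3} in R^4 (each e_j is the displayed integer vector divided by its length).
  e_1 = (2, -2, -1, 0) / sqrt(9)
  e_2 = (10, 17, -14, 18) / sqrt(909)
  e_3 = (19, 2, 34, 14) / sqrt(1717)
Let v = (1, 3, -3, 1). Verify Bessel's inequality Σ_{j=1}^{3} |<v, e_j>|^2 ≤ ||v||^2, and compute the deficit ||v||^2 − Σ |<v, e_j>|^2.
Σ |<v, e_j>|^2 = 315/17; ||v||^2 = 20; deficit = 25/17

Write each e_j = u_j / sqrt(<u_j, u_j>) where u_j is the displayed integer vector. Then <v, e_j> = <v, u_j> / sqrt(<u_j, u_j>), so |<v, e_j>|^2 = <v, u_j>^2 / <u_j, u_j>.
Coefficients: <v, e_1> = -1/sqrt(9), <v, e_2> = 121/sqrt(909), <v, e_3> = -63/sqrt(1717).
Square and sum: Σ |<v, e_j>|^2 = 315/17.
Compute ||v||^2 = v·v = 20.
Deficit = 20 − 315/17 = 25/17 ≥ 0, confirming Bessel's inequality. (The deficit equals ||v − Σ <v,e_j> e_j||^2, the squared distance from v to span{e_j}.)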